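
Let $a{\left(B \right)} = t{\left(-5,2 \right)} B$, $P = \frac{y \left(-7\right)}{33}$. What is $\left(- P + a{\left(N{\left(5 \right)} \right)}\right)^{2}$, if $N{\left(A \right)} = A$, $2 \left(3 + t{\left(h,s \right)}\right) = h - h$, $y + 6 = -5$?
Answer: $\frac{2704}{9} \approx 300.44$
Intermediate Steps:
$y = -11$ ($y = -6 - 5 = -11$)
$t{\left(h,s \right)} = -3$ ($t{\left(h,s \right)} = -3 + \frac{h - h}{2} = -3 + \frac{1}{2} \cdot 0 = -3 + 0 = -3$)
$P = \frac{7}{3}$ ($P = \frac{\left(-11\right) \left(-7\right)}{33} = 77 \cdot \frac{1}{33} = \frac{7}{3} \approx 2.3333$)
$a{\left(B \right)} = - 3 B$
$\left(- P + a{\left(N{\left(5 \right)} \right)}\right)^{2} = \left(\left(-1\right) \frac{7}{3} - 15\right)^{2} = \left(- \frac{7}{3} - 15\right)^{2} = \left(- \frac{52}{3}\right)^{2} = \frac{2704}{9}$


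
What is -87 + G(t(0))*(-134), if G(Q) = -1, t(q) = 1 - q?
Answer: 47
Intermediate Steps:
-87 + G(t(0))*(-134) = -87 - 1*(-134) = -87 + 134 = 47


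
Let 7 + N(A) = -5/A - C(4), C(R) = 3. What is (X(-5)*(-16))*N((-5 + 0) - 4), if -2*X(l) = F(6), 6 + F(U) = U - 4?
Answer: 2720/9 ≈ 302.22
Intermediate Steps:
F(U) = -10 + U (F(U) = -6 + (U - 4) = -6 + (-4 + U) = -10 + U)
X(l) = 2 (X(l) = -(-10 + 6)/2 = -½*(-4) = 2)
N(A) = -10 - 5/A (N(A) = -7 + (-5/A - 1*3) = -7 + (-5/A - 3) = -7 + (-3 - 5/A) = -10 - 5/A)
(X(-5)*(-16))*N((-5 + 0) - 4) = (2*(-16))*(-10 - 5/((-5 + 0) - 4)) = -32*(-10 - 5/(-5 - 4)) = -32*(-10 - 5/(-9)) = -32*(-10 - 5*(-⅑)) = -32*(-10 + 5/9) = -32*(-85/9) = 2720/9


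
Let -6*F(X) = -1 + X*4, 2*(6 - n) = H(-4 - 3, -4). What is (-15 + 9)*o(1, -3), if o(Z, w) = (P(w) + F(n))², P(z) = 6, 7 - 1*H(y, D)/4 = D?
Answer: -10201/6 ≈ -1700.2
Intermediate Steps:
H(y, D) = 28 - 4*D
n = -16 (n = 6 - (28 - 4*(-4))/2 = 6 - (28 + 16)/2 = 6 - ½*44 = 6 - 22 = -16)
F(X) = ⅙ - 2*X/3 (F(X) = -(-1 + X*4)/6 = -(-1 + 4*X)/6 = ⅙ - 2*X/3)
o(Z, w) = 10201/36 (o(Z, w) = (6 + (⅙ - ⅔*(-16)))² = (6 + (⅙ + 32/3))² = (6 + 65/6)² = (101/6)² = 10201/36)
(-15 + 9)*o(1, -3) = (-15 + 9)*(10201/36) = -6*10201/36 = -10201/6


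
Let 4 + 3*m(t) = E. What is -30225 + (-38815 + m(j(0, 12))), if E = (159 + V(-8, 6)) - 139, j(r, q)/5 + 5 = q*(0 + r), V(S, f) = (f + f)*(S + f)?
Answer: -207128/3 ≈ -69043.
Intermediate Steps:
V(S, f) = 2*f*(S + f) (V(S, f) = (2*f)*(S + f) = 2*f*(S + f))
j(r, q) = -25 + 5*q*r (j(r, q) = -25 + 5*(q*(0 + r)) = -25 + 5*(q*r) = -25 + 5*q*r)
E = -4 (E = (159 + 2*6*(-8 + 6)) - 139 = (159 + 2*6*(-2)) - 139 = (159 - 24) - 139 = 135 - 139 = -4)
m(t) = -8/3 (m(t) = -4/3 + (⅓)*(-4) = -4/3 - 4/3 = -8/3)
-30225 + (-38815 + m(j(0, 12))) = -30225 + (-38815 - 8/3) = -30225 - 116453/3 = -207128/3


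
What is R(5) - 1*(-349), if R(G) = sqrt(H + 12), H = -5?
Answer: 349 + sqrt(7) ≈ 351.65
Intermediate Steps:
R(G) = sqrt(7) (R(G) = sqrt(-5 + 12) = sqrt(7))
R(5) - 1*(-349) = sqrt(7) - 1*(-349) = sqrt(7) + 349 = 349 + sqrt(7)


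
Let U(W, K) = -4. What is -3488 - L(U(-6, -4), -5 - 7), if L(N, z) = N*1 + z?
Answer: -3472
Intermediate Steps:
L(N, z) = N + z
-3488 - L(U(-6, -4), -5 - 7) = -3488 - (-4 + (-5 - 7)) = -3488 - (-4 - 12) = -3488 - 1*(-16) = -3488 + 16 = -3472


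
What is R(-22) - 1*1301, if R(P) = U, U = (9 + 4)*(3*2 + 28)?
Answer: -859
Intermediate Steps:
U = 442 (U = 13*(6 + 28) = 13*34 = 442)
R(P) = 442
R(-22) - 1*1301 = 442 - 1*1301 = 442 - 1301 = -859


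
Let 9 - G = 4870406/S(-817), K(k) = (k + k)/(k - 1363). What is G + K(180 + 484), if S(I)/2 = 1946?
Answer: -1692548899/1360254 ≈ -1244.3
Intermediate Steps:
S(I) = 3892 (S(I) = 2*1946 = 3892)
K(k) = 2*k/(-1363 + k) (K(k) = (2*k)/(-1363 + k) = 2*k/(-1363 + k))
G = -2417689/1946 (G = 9 - 4870406/3892 = 9 - 1*2435203/1946 = 9 - 2435203/1946 = -2417689/1946 ≈ -1242.4)
G + K(180 + 484) = -2417689/1946 + 2*(180 + 484)/(-1363 + (180 + 484)) = -2417689/1946 + 2*664/(-1363 + 664) = -2417689/1946 + 2*664/(-699) = -2417689/1946 + 2*664*(-1/699) = -2417689/1946 - 1328/699 = -1692548899/1360254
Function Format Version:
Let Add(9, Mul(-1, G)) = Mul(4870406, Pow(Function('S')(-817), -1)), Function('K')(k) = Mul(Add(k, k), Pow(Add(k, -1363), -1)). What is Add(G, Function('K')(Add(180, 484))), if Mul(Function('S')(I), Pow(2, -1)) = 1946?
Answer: Rational(-1692548899, 1360254) ≈ -1244.3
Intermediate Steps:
Function('S')(I) = 3892 (Function('S')(I) = Mul(2, 1946) = 3892)
Function('K')(k) = Mul(2, k, Pow(Add(-1363, k), -1)) (Function('K')(k) = Mul(Mul(2, k), Pow(Add(-1363, k), -1)) = Mul(2, k, Pow(Add(-1363, k), -1)))
G = Rational(-2417689, 1946) (G = Add(9, Mul(-1, Mul(4870406, Pow(3892, -1)))) = Add(9, Mul(-1, Mul(4870406, Rational(1, 3892)))) = Add(9, Mul(-1, Rational(2435203, 1946))) = Add(9, Rational(-2435203, 1946)) = Rational(-2417689, 1946) ≈ -1242.4)
Add(G, Function('K')(Add(180, 484))) = Add(Rational(-2417689, 1946), Mul(2, Add(180, 484), Pow(Add(-1363, Add(180, 484)), -1))) = Add(Rational(-2417689, 1946), Mul(2, 664, Pow(Add(-1363, 664), -1))) = Add(Rational(-2417689, 1946), Mul(2, 664, Pow(-699, -1))) = Add(Rational(-2417689, 1946), Mul(2, 664, Rational(-1, 699))) = Add(Rational(-2417689, 1946), Rational(-1328, 699)) = Rational(-1692548899, 1360254)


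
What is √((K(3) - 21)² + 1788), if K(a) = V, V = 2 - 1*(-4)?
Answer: √2013 ≈ 44.866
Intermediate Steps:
V = 6 (V = 2 + 4 = 6)
K(a) = 6
√((K(3) - 21)² + 1788) = √((6 - 21)² + 1788) = √((-15)² + 1788) = √(225 + 1788) = √2013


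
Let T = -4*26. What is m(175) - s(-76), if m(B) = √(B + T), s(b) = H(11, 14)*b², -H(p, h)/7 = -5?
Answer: -202160 + √71 ≈ -2.0215e+5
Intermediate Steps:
T = -104
H(p, h) = 35 (H(p, h) = -7*(-5) = 35)
s(b) = 35*b²
m(B) = √(-104 + B) (m(B) = √(B - 104) = √(-104 + B))
m(175) - s(-76) = √(-104 + 175) - 35*(-76)² = √71 - 35*5776 = √71 - 1*202160 = √71 - 202160 = -202160 + √71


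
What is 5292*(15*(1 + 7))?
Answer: 635040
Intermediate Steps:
5292*(15*(1 + 7)) = 5292*(15*8) = 5292*120 = 635040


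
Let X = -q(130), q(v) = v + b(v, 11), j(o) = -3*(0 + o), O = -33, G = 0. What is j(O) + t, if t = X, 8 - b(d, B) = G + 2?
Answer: -37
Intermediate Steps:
b(d, B) = 6 (b(d, B) = 8 - (0 + 2) = 8 - 1*2 = 8 - 2 = 6)
j(o) = -3*o
q(v) = 6 + v (q(v) = v + 6 = 6 + v)
X = -136 (X = -(6 + 130) = -1*136 = -136)
t = -136
j(O) + t = -3*(-33) - 136 = 99 - 136 = -37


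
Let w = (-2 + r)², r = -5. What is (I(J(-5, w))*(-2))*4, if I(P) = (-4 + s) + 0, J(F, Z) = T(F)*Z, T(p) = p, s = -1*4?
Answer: 64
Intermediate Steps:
s = -4
w = 49 (w = (-2 - 5)² = (-7)² = 49)
J(F, Z) = F*Z
I(P) = -8 (I(P) = (-4 - 4) + 0 = -8 + 0 = -8)
(I(J(-5, w))*(-2))*4 = -8*(-2)*4 = 16*4 = 64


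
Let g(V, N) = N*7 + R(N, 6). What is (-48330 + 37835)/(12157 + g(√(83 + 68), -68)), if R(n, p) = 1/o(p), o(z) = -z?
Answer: -12594/14017 ≈ -0.89848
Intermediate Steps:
R(n, p) = -1/p (R(n, p) = 1/(-p) = -1/p)
g(V, N) = -⅙ + 7*N (g(V, N) = N*7 - 1/6 = 7*N - 1*⅙ = 7*N - ⅙ = -⅙ + 7*N)
(-48330 + 37835)/(12157 + g(√(83 + 68), -68)) = (-48330 + 37835)/(12157 + (-⅙ + 7*(-68))) = -10495/(12157 + (-⅙ - 476)) = -10495/(12157 - 2857/6) = -10495/70085/6 = -10495*6/70085 = -12594/14017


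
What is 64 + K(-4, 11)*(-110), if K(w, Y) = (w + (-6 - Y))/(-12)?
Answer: -257/2 ≈ -128.50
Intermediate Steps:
K(w, Y) = 1/2 - w/12 + Y/12 (K(w, Y) = (-6 + w - Y)*(-1/12) = 1/2 - w/12 + Y/12)
64 + K(-4, 11)*(-110) = 64 + (1/2 - 1/12*(-4) + (1/12)*11)*(-110) = 64 + (1/2 + 1/3 + 11/12)*(-110) = 64 + (7/4)*(-110) = 64 - 385/2 = -257/2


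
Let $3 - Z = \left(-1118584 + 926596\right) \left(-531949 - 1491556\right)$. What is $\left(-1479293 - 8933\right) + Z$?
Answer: $-388490166163$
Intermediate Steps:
$Z = -388488677937$ ($Z = 3 - \left(-1118584 + 926596\right) \left(-531949 - 1491556\right) = 3 - \left(-191988\right) \left(-2023505\right) = 3 - 388488677940 = -388488677937$)
$\left(-1479293 - 8933\right) + Z = \left(-1479293 - 8933\right) - 388488677937 = -1488226 - 388488677937 = -388490166163$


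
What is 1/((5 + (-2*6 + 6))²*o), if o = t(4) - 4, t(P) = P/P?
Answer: -⅓ ≈ -0.33333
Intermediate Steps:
t(P) = 1
o = -3 (o = 1 - 4 = -3)
1/((5 + (-2*6 + 6))²*o) = 1/((5 + (-2*6 + 6))²*(-3)) = 1/((5 + (-12 + 6))²*(-3)) = 1/((5 - 6)²*(-3)) = 1/((-1)²*(-3)) = 1/(1*(-3)) = 1/(-3) = -⅓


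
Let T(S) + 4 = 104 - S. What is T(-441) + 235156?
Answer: 235697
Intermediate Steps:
T(S) = 100 - S (T(S) = -4 + (104 - S) = 100 - S)
T(-441) + 235156 = (100 - 1*(-441)) + 235156 = (100 + 441) + 235156 = 541 + 235156 = 235697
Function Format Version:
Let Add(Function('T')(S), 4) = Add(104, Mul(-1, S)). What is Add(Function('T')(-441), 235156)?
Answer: 235697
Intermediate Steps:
Function('T')(S) = Add(100, Mul(-1, S)) (Function('T')(S) = Add(-4, Add(104, Mul(-1, S))) = Add(100, Mul(-1, S)))
Add(Function('T')(-441), 235156) = Add(Add(100, Mul(-1, -441)), 235156) = Add(Add(100, 441), 235156) = Add(541, 235156) = 235697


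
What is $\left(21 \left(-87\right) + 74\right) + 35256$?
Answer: $33503$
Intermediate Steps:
$\left(21 \left(-87\right) + 74\right) + 35256 = \left(-1827 + 74\right) + 35256 = -1753 + 35256 = 33503$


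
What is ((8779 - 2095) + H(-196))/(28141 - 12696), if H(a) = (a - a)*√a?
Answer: 6684/15445 ≈ 0.43276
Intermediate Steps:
H(a) = 0 (H(a) = 0*√a = 0)
((8779 - 2095) + H(-196))/(28141 - 12696) = ((8779 - 2095) + 0)/(28141 - 12696) = (6684 + 0)/15445 = 6684*(1/15445) = 6684/15445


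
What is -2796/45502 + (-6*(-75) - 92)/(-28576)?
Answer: -24047053/325066288 ≈ -0.073976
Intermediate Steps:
-2796/45502 + (-6*(-75) - 92)/(-28576) = -2796*1/45502 + (450 - 92)*(-1/28576) = -1398/22751 + 358*(-1/28576) = -1398/22751 - 179/14288 = -24047053/325066288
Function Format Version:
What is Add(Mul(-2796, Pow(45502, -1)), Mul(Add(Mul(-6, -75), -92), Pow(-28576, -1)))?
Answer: Rational(-24047053, 325066288) ≈ -0.073976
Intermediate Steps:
Add(Mul(-2796, Pow(45502, -1)), Mul(Add(Mul(-6, -75), -92), Pow(-28576, -1))) = Add(Mul(-2796, Rational(1, 45502)), Mul(Add(450, -92), Rational(-1, 28576))) = Add(Rational(-1398, 22751), Mul(358, Rational(-1, 28576))) = Add(Rational(-1398, 22751), Rational(-179, 14288)) = Rational(-24047053, 325066288)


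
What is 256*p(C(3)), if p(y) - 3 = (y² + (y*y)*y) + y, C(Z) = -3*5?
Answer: -809472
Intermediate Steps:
C(Z) = -15
p(y) = 3 + y + y² + y³ (p(y) = 3 + ((y² + (y*y)*y) + y) = 3 + ((y² + y²*y) + y) = 3 + ((y² + y³) + y) = 3 + (y + y² + y³) = 3 + y + y² + y³)
256*p(C(3)) = 256*(3 - 15 + (-15)² + (-15)³) = 256*(3 - 15 + 225 - 3375) = 256*(-3162) = -809472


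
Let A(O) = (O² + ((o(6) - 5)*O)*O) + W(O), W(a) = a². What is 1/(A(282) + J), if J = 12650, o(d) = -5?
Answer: -1/623542 ≈ -1.6037e-6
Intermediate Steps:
A(O) = -8*O² (A(O) = (O² + ((-5 - 5)*O)*O) + O² = (O² + (-10*O)*O) + O² = (O² - 10*O²) + O² = -9*O² + O² = -8*O²)
1/(A(282) + J) = 1/(-8*282² + 12650) = 1/(-8*79524 + 12650) = 1/(-636192 + 12650) = 1/(-623542) = -1/623542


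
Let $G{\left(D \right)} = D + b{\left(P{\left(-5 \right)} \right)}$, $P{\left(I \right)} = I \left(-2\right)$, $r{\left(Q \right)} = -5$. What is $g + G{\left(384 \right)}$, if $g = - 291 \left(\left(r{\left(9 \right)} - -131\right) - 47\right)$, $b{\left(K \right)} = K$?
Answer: $-22595$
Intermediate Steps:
$P{\left(I \right)} = - 2 I$
$G{\left(D \right)} = 10 + D$ ($G{\left(D \right)} = D - -10 = D + 10 = 10 + D$)
$g = -22989$ ($g = - 291 \left(\left(-5 - -131\right) - 47\right) = - 291 \left(\left(-5 + 131\right) - 47\right) = - 291 \left(126 - 47\right) = \left(-291\right) 79 = -22989$)
$g + G{\left(384 \right)} = -22989 + \left(10 + 384\right) = -22989 + 394 = -22595$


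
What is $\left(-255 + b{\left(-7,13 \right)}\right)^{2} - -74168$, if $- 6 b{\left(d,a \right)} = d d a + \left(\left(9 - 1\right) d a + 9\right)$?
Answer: $\frac{1191688}{9} \approx 1.3241 \cdot 10^{5}$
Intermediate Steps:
$b{\left(d,a \right)} = - \frac{3}{2} - \frac{4 a d}{3} - \frac{a d^{2}}{6}$ ($b{\left(d,a \right)} = - \frac{d d a + \left(\left(9 - 1\right) d a + 9\right)}{6} = - \frac{d^{2} a + \left(8 d a + 9\right)}{6} = - \frac{a d^{2} + \left(8 a d + 9\right)}{6} = - \frac{a d^{2} + \left(9 + 8 a d\right)}{6} = - \frac{9 + a d^{2} + 8 a d}{6} = - \frac{3}{2} - \frac{4 a d}{3} - \frac{a d^{2}}{6}$)
$\left(-255 + b{\left(-7,13 \right)}\right)^{2} - -74168 = \left(-255 - \left(\frac{3}{2} - \frac{364}{3} + \frac{637}{6}\right)\right)^{2} - -74168 = \left(-255 - \left(- \frac{719}{6} + \frac{637}{6}\right)\right)^{2} + 74168 = \left(-255 - - \frac{41}{3}\right)^{2} + 74168 = \left(-255 + \frac{41}{3}\right)^{2} + 74168 = \left(- \frac{724}{3}\right)^{2} + 74168 = \frac{524176}{9} + 74168 = \frac{1191688}{9}$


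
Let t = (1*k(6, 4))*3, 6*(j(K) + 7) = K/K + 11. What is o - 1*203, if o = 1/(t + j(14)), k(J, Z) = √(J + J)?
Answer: -16844/83 + 6*√3/83 ≈ -202.81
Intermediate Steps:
j(K) = -5 (j(K) = -7 + (K/K + 11)/6 = -7 + (1 + 11)/6 = -7 + (⅙)*12 = -7 + 2 = -5)
k(J, Z) = √2*√J (k(J, Z) = √(2*J) = √2*√J)
t = 6*√3 (t = (1*(√2*√6))*3 = (1*(2*√3))*3 = (2*√3)*3 = 6*√3 ≈ 10.392)
o = 1/(-5 + 6*√3) (o = 1/(6*√3 - 5) = 1/(-5 + 6*√3) ≈ 0.18545)
o - 1*203 = (5/83 + 6*√3/83) - 1*203 = (5/83 + 6*√3/83) - 203 = -16844/83 + 6*√3/83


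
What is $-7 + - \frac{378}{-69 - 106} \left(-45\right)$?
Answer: $- \frac{521}{5} \approx -104.2$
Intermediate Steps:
$-7 + - \frac{378}{-69 - 106} \left(-45\right) = -7 + - \frac{378}{-175} \left(-45\right) = -7 + \left(-378\right) \left(- \frac{1}{175}\right) \left(-45\right) = -7 + \frac{54}{25} \left(-45\right) = -7 - \frac{486}{5} = - \frac{521}{5}$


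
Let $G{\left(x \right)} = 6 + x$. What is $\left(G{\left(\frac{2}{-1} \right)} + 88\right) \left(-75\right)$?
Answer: $-6900$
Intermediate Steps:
$\left(G{\left(\frac{2}{-1} \right)} + 88\right) \left(-75\right) = \left(\left(6 + \frac{2}{-1}\right) + 88\right) \left(-75\right) = \left(\left(6 + 2 \left(-1\right)\right) + 88\right) \left(-75\right) = \left(\left(6 - 2\right) + 88\right) \left(-75\right) = \left(4 + 88\right) \left(-75\right) = 92 \left(-75\right) = -6900$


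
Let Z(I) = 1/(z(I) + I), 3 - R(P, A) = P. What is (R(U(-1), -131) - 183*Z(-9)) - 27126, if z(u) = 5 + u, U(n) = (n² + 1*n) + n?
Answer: -352403/13 ≈ -27108.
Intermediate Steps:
U(n) = n² + 2*n (U(n) = (n² + n) + n = (n + n²) + n = n² + 2*n)
R(P, A) = 3 - P
Z(I) = 1/(5 + 2*I) (Z(I) = 1/((5 + I) + I) = 1/(5 + 2*I))
(R(U(-1), -131) - 183*Z(-9)) - 27126 = ((3 - (-1)*(2 - 1)) - 183/(5 + 2*(-9))) - 27126 = ((3 - (-1)) - 183/(5 - 18)) - 27126 = ((3 - 1*(-1)) - 183/(-13)) - 27126 = ((3 + 1) - 183*(-1/13)) - 27126 = (4 + 183/13) - 27126 = 235/13 - 27126 = -352403/13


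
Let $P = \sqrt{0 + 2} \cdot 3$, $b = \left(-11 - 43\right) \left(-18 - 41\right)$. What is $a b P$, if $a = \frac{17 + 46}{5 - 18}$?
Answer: $- \frac{602154 \sqrt{2}}{13} \approx -65506.0$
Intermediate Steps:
$b = 3186$ ($b = \left(-54\right) \left(-59\right) = 3186$)
$a = - \frac{63}{13}$ ($a = \frac{63}{-13} = 63 \left(- \frac{1}{13}\right) = - \frac{63}{13} \approx -4.8462$)
$P = 3 \sqrt{2}$ ($P = \sqrt{2} \cdot 3 = 3 \sqrt{2} \approx 4.2426$)
$a b P = \left(- \frac{63}{13}\right) 3186 \cdot 3 \sqrt{2} = - \frac{200718 \cdot 3 \sqrt{2}}{13} = - \frac{602154 \sqrt{2}}{13}$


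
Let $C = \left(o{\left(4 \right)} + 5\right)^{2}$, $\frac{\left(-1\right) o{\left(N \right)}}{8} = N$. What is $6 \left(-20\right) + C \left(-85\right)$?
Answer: $-62085$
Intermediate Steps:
$o{\left(N \right)} = - 8 N$
$C = 729$ ($C = \left(\left(-8\right) 4 + 5\right)^{2} = \left(-32 + 5\right)^{2} = \left(-27\right)^{2} = 729$)
$6 \left(-20\right) + C \left(-85\right) = 6 \left(-20\right) + 729 \left(-85\right) = -120 - 61965 = -62085$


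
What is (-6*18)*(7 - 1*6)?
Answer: -108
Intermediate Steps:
(-6*18)*(7 - 1*6) = -108*(7 - 6) = -108*1 = -108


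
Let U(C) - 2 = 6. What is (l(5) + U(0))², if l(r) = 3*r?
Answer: 529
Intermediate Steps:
U(C) = 8 (U(C) = 2 + 6 = 8)
(l(5) + U(0))² = (3*5 + 8)² = (15 + 8)² = 23² = 529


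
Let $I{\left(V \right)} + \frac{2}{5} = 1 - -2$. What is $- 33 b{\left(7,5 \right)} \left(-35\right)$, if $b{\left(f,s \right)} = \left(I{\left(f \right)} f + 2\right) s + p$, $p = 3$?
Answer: $120120$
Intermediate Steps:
$I{\left(V \right)} = \frac{13}{5}$ ($I{\left(V \right)} = - \frac{2}{5} + \left(1 - -2\right) = - \frac{2}{5} + \left(1 + 2\right) = - \frac{2}{5} + 3 = \frac{13}{5}$)
$b{\left(f,s \right)} = 3 + s \left(2 + \frac{13 f}{5}\right)$ ($b{\left(f,s \right)} = \left(\frac{13 f}{5} + 2\right) s + 3 = \left(2 + \frac{13 f}{5}\right) s + 3 = s \left(2 + \frac{13 f}{5}\right) + 3 = 3 + s \left(2 + \frac{13 f}{5}\right)$)
$- 33 b{\left(7,5 \right)} \left(-35\right) = - 33 \left(3 + 2 \cdot 5 + \frac{13}{5} \cdot 7 \cdot 5\right) \left(-35\right) = - 33 \left(3 + 10 + 91\right) \left(-35\right) = \left(-33\right) 104 \left(-35\right) = \left(-3432\right) \left(-35\right) = 120120$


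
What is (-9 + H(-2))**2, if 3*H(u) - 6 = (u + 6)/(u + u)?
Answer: 484/9 ≈ 53.778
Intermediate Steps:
H(u) = 2 + (6 + u)/(6*u) (H(u) = 2 + ((u + 6)/(u + u))/3 = 2 + ((6 + u)/((2*u)))/3 = 2 + ((6 + u)*(1/(2*u)))/3 = 2 + ((6 + u)/(2*u))/3 = 2 + (6 + u)/(6*u))
(-9 + H(-2))**2 = (-9 + (13/6 + 1/(-2)))**2 = (-9 + (13/6 - 1/2))**2 = (-9 + 5/3)**2 = (-22/3)**2 = 484/9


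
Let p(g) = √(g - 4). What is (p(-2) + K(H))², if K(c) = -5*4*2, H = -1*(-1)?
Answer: (40 - I*√6)² ≈ 1594.0 - 195.96*I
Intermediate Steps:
H = 1
p(g) = √(-4 + g)
K(c) = -40 (K(c) = -20*2 = -40)
(p(-2) + K(H))² = (√(-4 - 2) - 40)² = (√(-6) - 40)² = (I*√6 - 40)² = (-40 + I*√6)²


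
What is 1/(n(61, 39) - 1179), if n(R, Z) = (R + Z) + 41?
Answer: -1/1038 ≈ -0.00096339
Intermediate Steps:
n(R, Z) = 41 + R + Z
1/(n(61, 39) - 1179) = 1/((41 + 61 + 39) - 1179) = 1/(141 - 1179) = 1/(-1038) = -1/1038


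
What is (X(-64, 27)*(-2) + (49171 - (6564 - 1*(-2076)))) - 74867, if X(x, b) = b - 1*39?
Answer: -34312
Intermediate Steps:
X(x, b) = -39 + b (X(x, b) = b - 39 = -39 + b)
(X(-64, 27)*(-2) + (49171 - (6564 - 1*(-2076)))) - 74867 = ((-39 + 27)*(-2) + (49171 - (6564 - 1*(-2076)))) - 74867 = (-12*(-2) + (49171 - (6564 + 2076))) - 74867 = (24 + (49171 - 1*8640)) - 74867 = (24 + (49171 - 8640)) - 74867 = (24 + 40531) - 74867 = 40555 - 74867 = -34312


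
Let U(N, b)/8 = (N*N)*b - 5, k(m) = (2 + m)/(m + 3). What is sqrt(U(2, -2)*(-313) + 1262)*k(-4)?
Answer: 2*sqrt(33814) ≈ 367.77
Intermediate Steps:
k(m) = (2 + m)/(3 + m)
U(N, b) = -40 + 8*b*N**2 (U(N, b) = 8*((N*N)*b - 5) = 8*(N**2*b - 5) = 8*(b*N**2 - 5) = 8*(-5 + b*N**2) = -40 + 8*b*N**2)
sqrt(U(2, -2)*(-313) + 1262)*k(-4) = sqrt((-40 + 8*(-2)*2**2)*(-313) + 1262)*((2 - 4)/(3 - 4)) = sqrt((-40 + 8*(-2)*4)*(-313) + 1262)*(-2/(-1)) = sqrt((-40 - 64)*(-313) + 1262)*(-1*(-2)) = sqrt(-104*(-313) + 1262)*2 = sqrt(32552 + 1262)*2 = sqrt(33814)*2 = 2*sqrt(33814)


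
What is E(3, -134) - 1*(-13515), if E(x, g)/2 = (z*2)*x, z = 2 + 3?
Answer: 13575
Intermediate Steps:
z = 5
E(x, g) = 20*x (E(x, g) = 2*((5*2)*x) = 2*(10*x) = 20*x)
E(3, -134) - 1*(-13515) = 20*3 - 1*(-13515) = 60 + 13515 = 13575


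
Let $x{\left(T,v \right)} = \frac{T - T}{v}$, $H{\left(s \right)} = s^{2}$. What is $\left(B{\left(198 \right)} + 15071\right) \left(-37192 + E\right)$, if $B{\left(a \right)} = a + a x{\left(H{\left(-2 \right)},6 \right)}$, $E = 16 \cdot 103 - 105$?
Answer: $-544324581$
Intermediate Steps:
$x{\left(T,v \right)} = 0$ ($x{\left(T,v \right)} = \frac{0}{v} = 0$)
$E = 1543$ ($E = 1648 - 105 = 1543$)
$B{\left(a \right)} = a$ ($B{\left(a \right)} = a + a 0 = a + 0 = a$)
$\left(B{\left(198 \right)} + 15071\right) \left(-37192 + E\right) = \left(198 + 15071\right) \left(-37192 + 1543\right) = 15269 \left(-35649\right) = -544324581$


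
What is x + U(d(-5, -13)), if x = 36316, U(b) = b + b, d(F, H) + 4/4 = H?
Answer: 36288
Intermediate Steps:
d(F, H) = -1 + H
U(b) = 2*b
x + U(d(-5, -13)) = 36316 + 2*(-1 - 13) = 36316 + 2*(-14) = 36316 - 28 = 36288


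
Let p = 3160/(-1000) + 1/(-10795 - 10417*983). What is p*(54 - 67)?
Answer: 21414384017/521284900 ≈ 41.080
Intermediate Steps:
p = -1647260309/521284900 (p = 3160*(-1/1000) + (1/983)/(-21212) = -79/25 - 1/21212*1/983 = -79/25 - 1/20851396 = -1647260309/521284900 ≈ -3.1600)
p*(54 - 67) = -1647260309*(54 - 67)/521284900 = -1647260309/521284900*(-13) = 21414384017/521284900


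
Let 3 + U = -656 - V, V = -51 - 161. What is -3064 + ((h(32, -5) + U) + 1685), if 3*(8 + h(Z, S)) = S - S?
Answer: -1834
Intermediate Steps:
V = -212
h(Z, S) = -8 (h(Z, S) = -8 + (S - S)/3 = -8 + (1/3)*0 = -8 + 0 = -8)
U = -447 (U = -3 + (-656 - 1*(-212)) = -3 + (-656 + 212) = -3 - 444 = -447)
-3064 + ((h(32, -5) + U) + 1685) = -3064 + ((-8 - 447) + 1685) = -3064 + (-455 + 1685) = -3064 + 1230 = -1834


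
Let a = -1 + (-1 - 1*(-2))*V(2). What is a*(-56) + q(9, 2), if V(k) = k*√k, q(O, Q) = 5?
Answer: 61 - 112*√2 ≈ -97.392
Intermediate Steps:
V(k) = k^(3/2)
a = -1 + 2*√2 (a = -1 + (-1 - 1*(-2))*2^(3/2) = -1 + (-1 + 2)*(2*√2) = -1 + 1*(2*√2) = -1 + 2*√2 ≈ 1.8284)
a*(-56) + q(9, 2) = (-1 + 2*√2)*(-56) + 5 = (56 - 112*√2) + 5 = 61 - 112*√2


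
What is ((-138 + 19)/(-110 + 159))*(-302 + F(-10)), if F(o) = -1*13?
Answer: 765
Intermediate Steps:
F(o) = -13
((-138 + 19)/(-110 + 159))*(-302 + F(-10)) = ((-138 + 19)/(-110 + 159))*(-302 - 13) = -119/49*(-315) = -119*1/49*(-315) = -17/7*(-315) = 765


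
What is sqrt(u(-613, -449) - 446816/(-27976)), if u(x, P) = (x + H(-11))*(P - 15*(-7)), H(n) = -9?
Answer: 2*sqrt(654202978039)/3497 ≈ 462.58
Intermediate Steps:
u(x, P) = (-9 + x)*(105 + P) (u(x, P) = (x - 9)*(P - 15*(-7)) = (-9 + x)*(P + 105) = (-9 + x)*(105 + P))
sqrt(u(-613, -449) - 446816/(-27976)) = sqrt((-945 - 9*(-449) + 105*(-613) - 449*(-613)) - 446816/(-27976)) = sqrt((-945 + 4041 - 64365 + 275237) - 446816*(-1/27976)) = sqrt(213968 + 55852/3497) = sqrt(748301948/3497) = 2*sqrt(654202978039)/3497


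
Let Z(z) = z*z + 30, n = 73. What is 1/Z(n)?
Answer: 1/5359 ≈ 0.00018660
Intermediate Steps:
Z(z) = 30 + z**2 (Z(z) = z**2 + 30 = 30 + z**2)
1/Z(n) = 1/(30 + 73**2) = 1/(30 + 5329) = 1/5359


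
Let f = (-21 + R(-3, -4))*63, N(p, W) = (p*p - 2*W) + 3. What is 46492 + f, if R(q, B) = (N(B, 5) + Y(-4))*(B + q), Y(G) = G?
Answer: 42964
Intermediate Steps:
N(p, W) = 3 + p**2 - 2*W (N(p, W) = (p**2 - 2*W) + 3 = 3 + p**2 - 2*W)
R(q, B) = (-11 + B**2)*(B + q) (R(q, B) = ((3 + B**2 - 2*5) - 4)*(B + q) = ((3 + B**2 - 10) - 4)*(B + q) = ((-7 + B**2) - 4)*(B + q) = (-11 + B**2)*(B + q))
f = -3528 (f = (-21 + ((-4)**3 - 11*(-4) - 11*(-3) - 3*(-4)**2))*63 = (-21 + (-64 + 44 + 33 - 3*16))*63 = (-21 + (-64 + 44 + 33 - 48))*63 = (-21 - 35)*63 = -56*63 = -3528)
46492 + f = 46492 - 3528 = 42964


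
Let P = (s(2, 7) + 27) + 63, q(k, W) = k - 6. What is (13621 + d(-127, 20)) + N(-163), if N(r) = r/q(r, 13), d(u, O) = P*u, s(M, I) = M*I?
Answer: 69960/169 ≈ 413.96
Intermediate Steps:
q(k, W) = -6 + k
s(M, I) = I*M
P = 104 (P = (7*2 + 27) + 63 = (14 + 27) + 63 = 41 + 63 = 104)
d(u, O) = 104*u
N(r) = r/(-6 + r)
(13621 + d(-127, 20)) + N(-163) = (13621 + 104*(-127)) - 163/(-6 - 163) = (13621 - 13208) - 163/(-169) = 413 - 163*(-1/169) = 413 + 163/169 = 69960/169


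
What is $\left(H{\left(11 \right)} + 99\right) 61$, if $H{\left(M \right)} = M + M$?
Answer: $7381$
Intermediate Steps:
$H{\left(M \right)} = 2 M$
$\left(H{\left(11 \right)} + 99\right) 61 = \left(2 \cdot 11 + 99\right) 61 = \left(22 + 99\right) 61 = 121 \cdot 61 = 7381$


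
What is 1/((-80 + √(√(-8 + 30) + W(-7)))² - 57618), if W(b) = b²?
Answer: -1/(57618 - (80 - √(49 + √22))²) ≈ -1.9107e-5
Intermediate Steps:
1/((-80 + √(√(-8 + 30) + W(-7)))² - 57618) = 1/((-80 + √(√(-8 + 30) + (-7)²))² - 57618) = 1/((-80 + √(√22 + 49))² - 57618) = 1/((-80 + √(49 + √22))² - 57618) = 1/(-57618 + (-80 + √(49 + √22))²)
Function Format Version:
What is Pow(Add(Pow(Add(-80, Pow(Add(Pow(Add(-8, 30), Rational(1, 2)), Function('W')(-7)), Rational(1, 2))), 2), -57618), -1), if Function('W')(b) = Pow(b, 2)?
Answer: Mul(-1, Pow(Add(57618, Mul(-1, Pow(Add(80, Mul(-1, Pow(Add(49, Pow(22, Rational(1, 2))), Rational(1, 2)))), 2))), -1)) ≈ -1.9107e-5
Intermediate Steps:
Pow(Add(Pow(Add(-80, Pow(Add(Pow(Add(-8, 30), Rational(1, 2)), Function('W')(-7)), Rational(1, 2))), 2), -57618), -1) = Pow(Add(Pow(Add(-80, Pow(Add(Pow(Add(-8, 30), Rational(1, 2)), Pow(-7, 2)), Rational(1, 2))), 2), -57618), -1) = Pow(Add(Pow(Add(-80, Pow(Add(Pow(22, Rational(1, 2)), 49), Rational(1, 2))), 2), -57618), -1) = Pow(Add(Pow(Add(-80, Pow(Add(49, Pow(22, Rational(1, 2))), Rational(1, 2))), 2), -57618), -1) = Pow(Add(-57618, Pow(Add(-80, Pow(Add(49, Pow(22, Rational(1, 2))), Rational(1, 2))), 2)), -1)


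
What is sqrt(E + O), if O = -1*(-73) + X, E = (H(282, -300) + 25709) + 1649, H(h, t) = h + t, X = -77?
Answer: 2*sqrt(6834) ≈ 165.34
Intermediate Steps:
E = 27340 (E = ((282 - 300) + 25709) + 1649 = (-18 + 25709) + 1649 = 25691 + 1649 = 27340)
O = -4 (O = -1*(-73) - 77 = 73 - 77 = -4)
sqrt(E + O) = sqrt(27340 - 4) = sqrt(27336) = 2*sqrt(6834)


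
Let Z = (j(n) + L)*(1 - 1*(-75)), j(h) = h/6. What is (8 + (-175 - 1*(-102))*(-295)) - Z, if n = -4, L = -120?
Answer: 92141/3 ≈ 30714.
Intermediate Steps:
j(h) = h/6 (j(h) = h*(1/6) = h/6)
Z = -27512/3 (Z = ((1/6)*(-4) - 120)*(1 - 1*(-75)) = (-2/3 - 120)*(1 + 75) = -362/3*76 = -27512/3 ≈ -9170.7)
(8 + (-175 - 1*(-102))*(-295)) - Z = (8 + (-175 - 1*(-102))*(-295)) - 1*(-27512/3) = (8 + (-175 + 102)*(-295)) + 27512/3 = (8 - 73*(-295)) + 27512/3 = (8 + 21535) + 27512/3 = 21543 + 27512/3 = 92141/3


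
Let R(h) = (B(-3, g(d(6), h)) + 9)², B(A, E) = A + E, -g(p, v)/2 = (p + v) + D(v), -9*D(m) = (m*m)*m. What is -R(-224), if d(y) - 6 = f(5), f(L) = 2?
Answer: -505121399708836/81 ≈ -6.2361e+12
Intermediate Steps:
d(y) = 8 (d(y) = 6 + 2 = 8)
D(m) = -m³/9 (D(m) = -m*m*m/9 = -m²*m/9 = -m³/9)
g(p, v) = -2*p - 2*v + 2*v³/9 (g(p, v) = -2*((p + v) - v³/9) = -2*(p + v - v³/9) = -2*p - 2*v + 2*v³/9)
R(h) = (-10 - 2*h + 2*h³/9)² (R(h) = ((-3 + (-2*8 - 2*h + 2*h³/9)) + 9)² = ((-3 + (-16 - 2*h + 2*h³/9)) + 9)² = ((-19 - 2*h + 2*h³/9) + 9)² = (-10 - 2*h + 2*h³/9)²)
-R(-224) = -4*(45 - 1*(-224)³ + 9*(-224))²/81 = -4*(45 - 1*(-11239424) - 2016)²/81 = -4*(45 + 11239424 - 2016)²/81 = -4*11237453²/81 = -4*126280349927209/81 = -1*505121399708836/81 = -505121399708836/81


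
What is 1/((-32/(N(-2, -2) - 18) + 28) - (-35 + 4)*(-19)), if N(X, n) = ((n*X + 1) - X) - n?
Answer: -9/5017 ≈ -0.0017939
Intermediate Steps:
N(X, n) = 1 - X - n + X*n (N(X, n) = ((X*n + 1) - X) - n = ((1 + X*n) - X) - n = (1 - X + X*n) - n = 1 - X - n + X*n)
1/((-32/(N(-2, -2) - 18) + 28) - (-35 + 4)*(-19)) = 1/((-32/((1 - 1*(-2) - 1*(-2) - 2*(-2)) - 18) + 28) - (-35 + 4)*(-19)) = 1/((-32/((1 + 2 + 2 + 4) - 18) + 28) - (-31)*(-19)) = 1/((-32/(9 - 18) + 28) - 1*589) = 1/((-32/(-9) + 28) - 589) = 1/((-⅑*(-32) + 28) - 589) = 1/((32/9 + 28) - 589) = 1/(284/9 - 589) = 1/(-5017/9) = -9/5017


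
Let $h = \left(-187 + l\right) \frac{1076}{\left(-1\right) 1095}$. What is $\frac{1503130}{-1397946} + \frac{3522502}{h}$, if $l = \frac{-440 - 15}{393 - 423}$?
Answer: $\frac{4043846312522020}{193852472847} \approx 20860.0$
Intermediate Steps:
$l = \frac{91}{6}$ ($l = \frac{-440 - 15}{-30} = \left(-455\right) \left(- \frac{1}{30}\right) = \frac{91}{6} \approx 15.167$)
$h = \frac{554678}{3285}$ ($h = \left(-187 + \frac{91}{6}\right) \frac{1076}{\left(-1\right) 1095} = - \frac{1031 \frac{1076}{-1095}}{6} = - \frac{1031 \cdot 1076 \left(- \frac{1}{1095}\right)}{6} = \left(- \frac{1031}{6}\right) \left(- \frac{1076}{1095}\right) = \frac{554678}{3285} \approx 168.85$)
$\frac{1503130}{-1397946} + \frac{3522502}{h} = \frac{1503130}{-1397946} + \frac{3522502}{\frac{554678}{3285}} = 1503130 \left(- \frac{1}{1397946}\right) + 3522502 \cdot \frac{3285}{554678} = - \frac{751565}{698973} + \frac{5785709535}{277339} = \frac{4043846312522020}{193852472847}$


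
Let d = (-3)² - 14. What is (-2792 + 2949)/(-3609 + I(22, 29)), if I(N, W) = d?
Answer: -157/3614 ≈ -0.043442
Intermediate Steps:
d = -5 (d = 9 - 14 = -5)
I(N, W) = -5
(-2792 + 2949)/(-3609 + I(22, 29)) = (-2792 + 2949)/(-3609 - 5) = 157/(-3614) = 157*(-1/3614) = -157/3614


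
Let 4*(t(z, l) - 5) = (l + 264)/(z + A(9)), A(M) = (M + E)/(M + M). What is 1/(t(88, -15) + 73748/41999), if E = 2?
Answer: 133976810/999259929 ≈ 0.13408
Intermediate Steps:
A(M) = (2 + M)/(2*M) (A(M) = (M + 2)/(M + M) = (2 + M)/((2*M)) = (2 + M)*(1/(2*M)) = (2 + M)/(2*M))
t(z, l) = 5 + (264 + l)/(4*(11/18 + z)) (t(z, l) = 5 + ((l + 264)/(z + (1/2)*(2 + 9)/9))/4 = 5 + ((264 + l)/(z + (1/2)*(1/9)*11))/4 = 5 + ((264 + l)/(z + 11/18))/4 = 5 + ((264 + l)/(11/18 + z))/4 = 5 + (264 + l)/(4*(11/18 + z)))
1/(t(88, -15) + 73748/41999) = 1/((2486 + 9*(-15) + 180*88)/(2*(11 + 18*88)) + 73748/41999) = 1/((2486 - 135 + 15840)/(2*(11 + 1584)) + 73748*(1/41999)) = 1/((1/2)*18191/1595 + 73748/41999) = 1/((1/2)*(1/1595)*18191 + 73748/41999) = 1/(18191/3190 + 73748/41999) = 1/(999259929/133976810) = 133976810/999259929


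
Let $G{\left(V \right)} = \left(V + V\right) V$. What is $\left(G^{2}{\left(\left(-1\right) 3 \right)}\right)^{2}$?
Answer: $104976$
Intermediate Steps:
$G{\left(V \right)} = 2 V^{2}$ ($G{\left(V \right)} = 2 V V = 2 V^{2}$)
$\left(G^{2}{\left(\left(-1\right) 3 \right)}\right)^{2} = \left(\left(2 \left(\left(-1\right) 3\right)^{2}\right)^{2}\right)^{2} = \left(\left(2 \left(-3\right)^{2}\right)^{2}\right)^{2} = \left(\left(2 \cdot 9\right)^{2}\right)^{2} = \left(18^{2}\right)^{2} = 324^{2} = 104976$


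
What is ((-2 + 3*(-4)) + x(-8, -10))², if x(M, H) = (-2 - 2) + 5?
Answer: 169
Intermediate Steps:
x(M, H) = 1 (x(M, H) = -4 + 5 = 1)
((-2 + 3*(-4)) + x(-8, -10))² = ((-2 + 3*(-4)) + 1)² = ((-2 - 12) + 1)² = (-14 + 1)² = (-13)² = 169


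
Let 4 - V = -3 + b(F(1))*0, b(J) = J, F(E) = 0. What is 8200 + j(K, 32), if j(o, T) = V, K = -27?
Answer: 8207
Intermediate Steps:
V = 7 (V = 4 - (-3 + 0*0) = 4 - (-3 + 0) = 4 - 1*(-3) = 4 + 3 = 7)
j(o, T) = 7
8200 + j(K, 32) = 8200 + 7 = 8207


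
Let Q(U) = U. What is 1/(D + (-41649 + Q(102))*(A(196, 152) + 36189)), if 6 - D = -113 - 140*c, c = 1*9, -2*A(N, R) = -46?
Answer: -1/1504498585 ≈ -6.6467e-10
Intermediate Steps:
A(N, R) = 23 (A(N, R) = -1/2*(-46) = 23)
c = 9
D = 1379 (D = 6 - (-113 - 140*9) = 6 - (-113 - 1260) = 6 - 1*(-1373) = 6 + 1373 = 1379)
1/(D + (-41649 + Q(102))*(A(196, 152) + 36189)) = 1/(1379 + (-41649 + 102)*(23 + 36189)) = 1/(1379 - 41547*36212) = 1/(1379 - 1504499964) = 1/(-1504498585) = -1/1504498585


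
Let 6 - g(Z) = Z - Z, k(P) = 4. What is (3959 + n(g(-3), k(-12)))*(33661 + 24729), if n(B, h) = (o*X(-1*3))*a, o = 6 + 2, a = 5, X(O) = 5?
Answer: 242844010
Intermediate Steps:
o = 8
g(Z) = 6 (g(Z) = 6 - (Z - Z) = 6 - 1*0 = 6 + 0 = 6)
n(B, h) = 200 (n(B, h) = (8*5)*5 = 40*5 = 200)
(3959 + n(g(-3), k(-12)))*(33661 + 24729) = (3959 + 200)*(33661 + 24729) = 4159*58390 = 242844010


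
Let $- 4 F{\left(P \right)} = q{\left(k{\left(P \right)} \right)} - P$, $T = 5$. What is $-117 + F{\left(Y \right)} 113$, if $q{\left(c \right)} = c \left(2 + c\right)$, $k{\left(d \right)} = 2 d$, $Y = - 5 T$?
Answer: $- \frac{274493}{4} \approx -68623.0$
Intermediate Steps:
$Y = -25$ ($Y = \left(-5\right) 5 = -25$)
$F{\left(P \right)} = \frac{P}{4} - \frac{P \left(2 + 2 P\right)}{2}$ ($F{\left(P \right)} = - \frac{2 P \left(2 + 2 P\right) - P}{4} = - \frac{- P + 2 P \left(2 + 2 P\right)}{4} = \frac{P}{4} - \frac{P \left(2 + 2 P\right)}{2}$)
$-117 + F{\left(Y \right)} 113 = -117 + - 25 \left(- \frac{3}{4} - -25\right) 113 = -117 + - 25 \left(- \frac{3}{4} + 25\right) 113 = -117 + \left(-25\right) \frac{97}{4} \cdot 113 = -117 - \frac{274025}{4} = - \frac{274493}{4}$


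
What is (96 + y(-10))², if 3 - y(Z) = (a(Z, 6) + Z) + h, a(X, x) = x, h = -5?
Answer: 11664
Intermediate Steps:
y(Z) = 2 - Z (y(Z) = 3 - ((6 + Z) - 5) = 3 - (1 + Z) = 3 + (-1 - Z) = 2 - Z)
(96 + y(-10))² = (96 + (2 - 1*(-10)))² = (96 + (2 + 10))² = (96 + 12)² = 108² = 11664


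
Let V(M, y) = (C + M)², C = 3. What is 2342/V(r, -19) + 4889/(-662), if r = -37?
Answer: -512660/95659 ≈ -5.3592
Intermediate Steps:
V(M, y) = (3 + M)²
2342/V(r, -19) + 4889/(-662) = 2342/((3 - 37)²) + 4889/(-662) = 2342/((-34)²) + 4889*(-1/662) = 2342/1156 - 4889/662 = 2342*(1/1156) - 4889/662 = 1171/578 - 4889/662 = -512660/95659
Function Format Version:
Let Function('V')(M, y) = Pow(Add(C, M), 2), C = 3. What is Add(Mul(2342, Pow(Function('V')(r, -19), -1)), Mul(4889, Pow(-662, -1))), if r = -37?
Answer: Rational(-512660, 95659) ≈ -5.3592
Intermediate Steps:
Function('V')(M, y) = Pow(Add(3, M), 2)
Add(Mul(2342, Pow(Function('V')(r, -19), -1)), Mul(4889, Pow(-662, -1))) = Add(Mul(2342, Pow(Pow(Add(3, -37), 2), -1)), Mul(4889, Pow(-662, -1))) = Add(Mul(2342, Pow(Pow(-34, 2), -1)), Mul(4889, Rational(-1, 662))) = Add(Mul(2342, Pow(1156, -1)), Rational(-4889, 662)) = Add(Mul(2342, Rational(1, 1156)), Rational(-4889, 662)) = Add(Rational(1171, 578), Rational(-4889, 662)) = Rational(-512660, 95659)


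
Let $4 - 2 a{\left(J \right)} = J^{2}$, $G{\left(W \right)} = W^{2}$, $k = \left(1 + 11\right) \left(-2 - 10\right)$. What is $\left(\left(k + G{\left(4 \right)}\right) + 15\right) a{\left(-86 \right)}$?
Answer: $417648$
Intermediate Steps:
$k = -144$ ($k = 12 \left(-12\right) = -144$)
$a{\left(J \right)} = 2 - \frac{J^{2}}{2}$
$\left(\left(k + G{\left(4 \right)}\right) + 15\right) a{\left(-86 \right)} = \left(\left(-144 + 4^{2}\right) + 15\right) \left(2 - \frac{\left(-86\right)^{2}}{2}\right) = \left(\left(-144 + 16\right) + 15\right) \left(2 - 3698\right) = \left(-128 + 15\right) \left(2 - 3698\right) = \left(-113\right) \left(-3696\right) = 417648$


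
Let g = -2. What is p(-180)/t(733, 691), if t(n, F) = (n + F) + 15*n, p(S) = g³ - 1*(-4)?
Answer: -4/12419 ≈ -0.00032209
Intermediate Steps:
p(S) = -4 (p(S) = (-2)³ - 1*(-4) = -8 + 4 = -4)
t(n, F) = F + 16*n (t(n, F) = (F + n) + 15*n = F + 16*n)
p(-180)/t(733, 691) = -4/(691 + 16*733) = -4/(691 + 11728) = -4/12419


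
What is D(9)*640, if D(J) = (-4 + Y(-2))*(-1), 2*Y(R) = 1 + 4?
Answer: 960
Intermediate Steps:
Y(R) = 5/2 (Y(R) = (1 + 4)/2 = (½)*5 = 5/2)
D(J) = 3/2 (D(J) = (-4 + 5/2)*(-1) = -3/2*(-1) = 3/2)
D(9)*640 = (3/2)*640 = 960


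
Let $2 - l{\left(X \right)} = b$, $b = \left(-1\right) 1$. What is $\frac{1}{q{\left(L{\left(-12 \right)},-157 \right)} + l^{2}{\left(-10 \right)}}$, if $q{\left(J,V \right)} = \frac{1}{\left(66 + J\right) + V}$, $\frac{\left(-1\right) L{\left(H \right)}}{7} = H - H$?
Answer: $\frac{91}{818} \approx 0.11125$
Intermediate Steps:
$L{\left(H \right)} = 0$ ($L{\left(H \right)} = - 7 \left(H - H\right) = \left(-7\right) 0 = 0$)
$b = -1$
$l{\left(X \right)} = 3$ ($l{\left(X \right)} = 2 - -1 = 2 + 1 = 3$)
$q{\left(J,V \right)} = \frac{1}{66 + J + V}$
$\frac{1}{q{\left(L{\left(-12 \right)},-157 \right)} + l^{2}{\left(-10 \right)}} = \frac{1}{\frac{1}{66 + 0 - 157} + 3^{2}} = \frac{1}{\frac{1}{-91} + 9} = \frac{1}{- \frac{1}{91} + 9} = \frac{1}{\frac{818}{91}} = \frac{91}{818}$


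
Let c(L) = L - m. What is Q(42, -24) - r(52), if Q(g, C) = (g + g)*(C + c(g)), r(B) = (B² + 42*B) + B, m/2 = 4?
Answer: -4100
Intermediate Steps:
m = 8 (m = 2*4 = 8)
c(L) = -8 + L (c(L) = L - 1*8 = L - 8 = -8 + L)
r(B) = B² + 43*B
Q(g, C) = 2*g*(-8 + C + g) (Q(g, C) = (g + g)*(C + (-8 + g)) = (2*g)*(-8 + C + g) = 2*g*(-8 + C + g))
Q(42, -24) - r(52) = 2*42*(-8 - 24 + 42) - 52*(43 + 52) = 2*42*10 - 52*95 = 840 - 1*4940 = 840 - 4940 = -4100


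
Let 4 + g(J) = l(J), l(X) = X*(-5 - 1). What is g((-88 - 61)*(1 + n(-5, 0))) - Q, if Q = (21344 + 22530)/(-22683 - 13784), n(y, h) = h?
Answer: 32499504/36467 ≈ 891.20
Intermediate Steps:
Q = -43874/36467 (Q = 43874/(-36467) = 43874*(-1/36467) = -43874/36467 ≈ -1.2031)
l(X) = -6*X (l(X) = X*(-6) = -6*X)
g(J) = -4 - 6*J
g((-88 - 61)*(1 + n(-5, 0))) - Q = (-4 - 6*(-88 - 61)*(1 + 0)) - 1*(-43874/36467) = (-4 - (-894)) + 43874/36467 = (-4 - 6*(-149)) + 43874/36467 = (-4 + 894) + 43874/36467 = 890 + 43874/36467 = 32499504/36467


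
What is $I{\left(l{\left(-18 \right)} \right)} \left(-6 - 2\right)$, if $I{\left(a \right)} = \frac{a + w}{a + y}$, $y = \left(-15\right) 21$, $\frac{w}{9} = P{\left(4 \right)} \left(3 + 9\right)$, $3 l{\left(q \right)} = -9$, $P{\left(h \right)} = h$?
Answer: $\frac{572}{53} \approx 10.792$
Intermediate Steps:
$l{\left(q \right)} = -3$ ($l{\left(q \right)} = \frac{1}{3} \left(-9\right) = -3$)
$w = 432$ ($w = 9 \cdot 4 \left(3 + 9\right) = 9 \cdot 4 \cdot 12 = 9 \cdot 48 = 432$)
$y = -315$
$I{\left(a \right)} = \frac{432 + a}{-315 + a}$ ($I{\left(a \right)} = \frac{a + 432}{a - 315} = \frac{432 + a}{-315 + a}$)
$I{\left(l{\left(-18 \right)} \right)} \left(-6 - 2\right) = \frac{432 - 3}{-315 - 3} \left(-6 - 2\right) = \frac{1}{-318} \cdot 429 \left(-6 - 2\right) = \left(- \frac{1}{318}\right) 429 \left(-8\right) = \left(- \frac{143}{106}\right) \left(-8\right) = \frac{572}{53}$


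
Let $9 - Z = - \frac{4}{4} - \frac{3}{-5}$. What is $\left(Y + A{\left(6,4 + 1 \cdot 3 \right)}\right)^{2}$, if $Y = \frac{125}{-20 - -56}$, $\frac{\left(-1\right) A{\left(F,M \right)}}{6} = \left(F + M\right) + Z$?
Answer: $\frac{555403489}{32400} \approx 17142.0$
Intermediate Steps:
$Z = \frac{47}{5}$ ($Z = 9 - \left(- \frac{4}{4} - \frac{3}{-5}\right) = 9 - \left(\left(-4\right) \frac{1}{4} - - \frac{3}{5}\right) = 9 - \left(-1 + \frac{3}{5}\right) = 9 - - \frac{2}{5} = 9 + \frac{2}{5} = \frac{47}{5} \approx 9.4$)
$A{\left(F,M \right)} = - \frac{282}{5} - 6 F - 6 M$ ($A{\left(F,M \right)} = - 6 \left(\left(F + M\right) + \frac{47}{5}\right) = - 6 \left(\frac{47}{5} + F + M\right) = - \frac{282}{5} - 6 F - 6 M$)
$Y = \frac{125}{36}$ ($Y = \frac{125}{-20 + 56} = \frac{125}{36} \approx 3.4722$)
$\left(Y + A{\left(6,4 + 1 \cdot 3 \right)}\right)^{2} = \left(\frac{125}{36} - \left(\frac{462}{5} + 6 \left(4 + 1 \cdot 3\right)\right)\right)^{2} = \left(\frac{125}{36} - \left(\frac{462}{5} + 6 \left(4 + 3\right)\right)\right)^{2} = \left(\frac{125}{36} - \frac{672}{5}\right)^{2} = \left(- \frac{23567}{180}\right)^{2} = \frac{555403489}{32400}$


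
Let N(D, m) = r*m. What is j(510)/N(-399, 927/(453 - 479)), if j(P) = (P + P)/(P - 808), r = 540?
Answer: 221/1243107 ≈ 0.00017778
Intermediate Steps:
j(P) = 2*P/(-808 + P) (j(P) = (2*P)/(-808 + P) = 2*P/(-808 + P))
N(D, m) = 540*m
j(510)/N(-399, 927/(453 - 479)) = (2*510/(-808 + 510))/((540*(927/(453 - 479)))) = (2*510/(-298))/((540*(927/(-26)))) = (2*510*(-1/298))/((540*(927*(-1/26)))) = -510/(149*(540*(-927/26))) = -510/(149*(-250290/13)) = -510/149*(-13/250290) = 221/1243107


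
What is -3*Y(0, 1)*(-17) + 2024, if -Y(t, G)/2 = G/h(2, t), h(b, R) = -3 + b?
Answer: 2126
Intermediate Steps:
Y(t, G) = 2*G (Y(t, G) = -2*G/(-3 + 2) = -2*G/(-1) = -2*G*(-1) = -(-2)*G = 2*G)
-3*Y(0, 1)*(-17) + 2024 = -6*(-17) + 2024 = 102 + 2024 = 2126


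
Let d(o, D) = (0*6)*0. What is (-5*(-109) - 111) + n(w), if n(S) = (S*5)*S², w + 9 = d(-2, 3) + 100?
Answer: 3768289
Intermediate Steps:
d(o, D) = 0 (d(o, D) = 0*0 = 0)
w = 91 (w = -9 + (0 + 100) = -9 + 100 = 91)
n(S) = 5*S³ (n(S) = (5*S)*S² = 5*S³)
(-5*(-109) - 111) + n(w) = (-5*(-109) - 111) + 5*91³ = (545 - 111) + 5*753571 = 434 + 3767855 = 3768289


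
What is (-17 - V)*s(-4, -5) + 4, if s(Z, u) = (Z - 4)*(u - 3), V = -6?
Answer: -700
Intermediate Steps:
s(Z, u) = (-4 + Z)*(-3 + u)
(-17 - V)*s(-4, -5) + 4 = (-17 - 1*(-6))*(12 - 4*(-5) - 3*(-4) - 4*(-5)) + 4 = (-17 + 6)*(12 + 20 + 12 + 20) + 4 = -11*64 + 4 = -704 + 4 = -700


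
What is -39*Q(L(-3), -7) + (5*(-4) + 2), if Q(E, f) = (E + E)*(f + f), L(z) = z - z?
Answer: -18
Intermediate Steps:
L(z) = 0
Q(E, f) = 4*E*f (Q(E, f) = (2*E)*(2*f) = 4*E*f)
-39*Q(L(-3), -7) + (5*(-4) + 2) = -156*0*(-7) + (5*(-4) + 2) = -39*0 + (-20 + 2) = 0 - 18 = -18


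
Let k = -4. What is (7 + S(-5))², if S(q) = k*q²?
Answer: 8649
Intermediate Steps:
S(q) = -4*q²
(7 + S(-5))² = (7 - 4*(-5)²)² = (7 - 4*25)² = (7 - 100)² = (-93)² = 8649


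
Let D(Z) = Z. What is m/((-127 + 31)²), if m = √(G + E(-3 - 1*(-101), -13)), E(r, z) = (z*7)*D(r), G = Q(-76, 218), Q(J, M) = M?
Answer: 5*I*√87/4608 ≈ 0.010121*I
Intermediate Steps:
G = 218
E(r, z) = 7*r*z (E(r, z) = (z*7)*r = (7*z)*r = 7*r*z)
m = 10*I*√87 (m = √(218 + 7*(-3 - 1*(-101))*(-13)) = √(218 + 7*(-3 + 101)*(-13)) = √(218 + 7*98*(-13)) = √(218 - 8918) = √(-8700) = 10*I*√87 ≈ 93.274*I)
m/((-127 + 31)²) = (10*I*√87)/((-127 + 31)²) = (10*I*√87)/((-96)²) = (10*I*√87)/9216 = (10*I*√87)*(1/9216) = 5*I*√87/4608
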